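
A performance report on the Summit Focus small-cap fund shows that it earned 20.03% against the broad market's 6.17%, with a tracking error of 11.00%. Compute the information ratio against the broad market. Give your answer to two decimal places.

IR = (Rp − Rb) / TE = (20.03% − 6.17%) / 11.00% = 13.86% / 11.00% = 1.2600

1.26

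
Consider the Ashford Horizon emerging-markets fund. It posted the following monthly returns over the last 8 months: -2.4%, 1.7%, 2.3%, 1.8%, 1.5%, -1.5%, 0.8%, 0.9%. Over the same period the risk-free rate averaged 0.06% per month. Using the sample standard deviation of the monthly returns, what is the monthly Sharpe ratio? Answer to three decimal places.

0.343

μ = (-2.4 + 1.7 + 2.3 + 1.8 + 1.5 − 1.5 + 0.8 + 0.9) / 8 = 5.10 / 8 = 0.6375%
Sample σ = √[Σ(r − μ)² / 7] = √[19.8788 / 7] = √2.8398 = 1.6852%
Sharpe = (μ − rf) / σ = (0.6375 − 0.06) / 1.6852 = 0.5775 / 1.6852 = 0.3427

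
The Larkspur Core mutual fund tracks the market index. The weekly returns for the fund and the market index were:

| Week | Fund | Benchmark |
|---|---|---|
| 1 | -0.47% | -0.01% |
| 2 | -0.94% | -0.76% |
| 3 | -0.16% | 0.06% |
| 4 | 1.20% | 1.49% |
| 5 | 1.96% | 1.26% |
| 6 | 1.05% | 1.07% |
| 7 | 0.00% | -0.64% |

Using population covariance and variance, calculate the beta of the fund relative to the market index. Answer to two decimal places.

r̄p = 0.3771%,  r̄m = 0.3529%
Cov = Σ(rp − r̄p)(rm − r̄m) / 7 = 0.7370
Var(rm) = Σ(rm − r̄m)² / 7 = 0.7246
β = Cov / Var = 0.7370 / 0.7246 = 1.0171

1.02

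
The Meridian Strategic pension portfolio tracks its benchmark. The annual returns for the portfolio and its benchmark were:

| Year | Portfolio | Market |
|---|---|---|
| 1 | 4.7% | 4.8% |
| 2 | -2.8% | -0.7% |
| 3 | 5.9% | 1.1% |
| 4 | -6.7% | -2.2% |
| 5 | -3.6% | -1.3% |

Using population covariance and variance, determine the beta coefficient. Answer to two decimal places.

1.67

r̄p = -0.5000%,  r̄m = 0.3400%
Cov = Σ(rp − r̄p)(rm − r̄m) / 5 = 10.2560
Var(rm) = Σ(rm − r̄m)² / 5 = 6.1384
β = Cov / Var = 10.2560 / 6.1384 = 1.6708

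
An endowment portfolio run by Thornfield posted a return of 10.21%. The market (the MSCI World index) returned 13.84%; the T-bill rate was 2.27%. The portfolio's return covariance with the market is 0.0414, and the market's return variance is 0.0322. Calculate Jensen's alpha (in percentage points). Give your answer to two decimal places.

β = Cov / Var = 0.0414 / 0.0322 = 1.2857
E[R] = Rf + β(Rm − Rf) = 2.27% + 1.2857 × (13.84% − 2.27%) = 17.1455%
α = Rp − E[R] = 10.21% − 17.1455% = -6.9355

-6.94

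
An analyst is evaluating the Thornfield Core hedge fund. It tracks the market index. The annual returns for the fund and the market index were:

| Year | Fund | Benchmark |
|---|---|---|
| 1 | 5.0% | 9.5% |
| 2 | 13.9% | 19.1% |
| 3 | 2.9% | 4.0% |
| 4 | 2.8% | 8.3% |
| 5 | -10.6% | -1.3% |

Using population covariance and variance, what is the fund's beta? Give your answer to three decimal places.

1.100

r̄p = 2.8000%,  r̄m = 7.9200%
Cov = Σ(rp − r̄p)(rm − r̄m) / 5 = 50.1460
Var(rm) = Σ(rm − r̄m)² / 5 = 45.6016
β = Cov / Var = 50.1460 / 45.6016 = 1.0997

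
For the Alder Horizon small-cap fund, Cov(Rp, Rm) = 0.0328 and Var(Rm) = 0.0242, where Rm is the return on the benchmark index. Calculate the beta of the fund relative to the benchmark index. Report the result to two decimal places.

β = Cov(Rp, Rm) / Var(Rm) = 0.0328 / 0.0242 = 1.3554

1.36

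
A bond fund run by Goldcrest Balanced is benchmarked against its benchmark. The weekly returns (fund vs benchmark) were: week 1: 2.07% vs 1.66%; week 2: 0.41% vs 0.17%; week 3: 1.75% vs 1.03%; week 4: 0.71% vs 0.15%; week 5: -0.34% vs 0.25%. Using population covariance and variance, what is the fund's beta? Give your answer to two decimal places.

r̄p = 0.9200%,  r̄m = 0.6520%
Cov = Σ(rp − r̄p)(rm − r̄m) / 5 = 0.4661
Var(rm) = Σ(rm − r̄m)² / 5 = 0.3610
β = Cov / Var = 0.4661 / 0.3610 = 1.2911

1.29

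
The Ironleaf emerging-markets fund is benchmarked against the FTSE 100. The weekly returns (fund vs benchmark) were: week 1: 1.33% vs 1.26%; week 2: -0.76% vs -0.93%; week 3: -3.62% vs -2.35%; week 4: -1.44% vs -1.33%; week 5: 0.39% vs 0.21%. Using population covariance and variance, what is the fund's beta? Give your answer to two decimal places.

1.32

r̄p = -0.8200%,  r̄m = -0.6280%
Cov = Σ(rp − r̄p)(rm − r̄m) / 5 = 2.0624
Var(rm) = Σ(rm − r̄m)² / 5 = 1.5632
β = Cov / Var = 2.0624 / 1.5632 = 1.3193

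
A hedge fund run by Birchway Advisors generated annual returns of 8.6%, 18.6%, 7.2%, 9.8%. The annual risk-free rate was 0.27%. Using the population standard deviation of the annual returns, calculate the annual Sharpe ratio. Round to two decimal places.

Mean return r̄ = 44.20 / 4 = 11.0500%
Σ(r − r̄)² = (8.6 − 11.0500)² + (18.6 − 11.0500)² + (7.2 − 11.0500)² + … = 79.3900
σ = √[79.3900 / 4] = 4.4551%
Sharpe = (r̄ − rf) / σ = (11.0500 − 0.27) / 4.4551 = 10.7800 / 4.4551 = 2.4197

2.42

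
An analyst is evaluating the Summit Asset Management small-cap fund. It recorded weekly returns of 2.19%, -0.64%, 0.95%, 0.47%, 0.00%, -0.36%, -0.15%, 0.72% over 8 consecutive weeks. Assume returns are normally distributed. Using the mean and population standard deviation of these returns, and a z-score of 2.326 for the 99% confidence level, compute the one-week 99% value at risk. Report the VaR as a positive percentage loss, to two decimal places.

μ = (2.19 − 0.64 + 0.95 + 0.47 + 0 − 0.36 − 0.15 + 0.72) / 8 = 0.3975%
Population std dev = √[5.7356 / 8] = 0.8467%
VaR = −(μ − z·σ) = −(0.3975 − 2.326 × 0.8467) = −(-1.5719) = 1.5719%

1.57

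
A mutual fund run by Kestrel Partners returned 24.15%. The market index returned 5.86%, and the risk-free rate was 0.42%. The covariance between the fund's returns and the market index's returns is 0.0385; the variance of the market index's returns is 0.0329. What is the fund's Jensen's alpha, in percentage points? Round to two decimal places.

β = Cov / Var = 0.0385 / 0.0329 = 1.1702
E[R] = Rf + β(Rm − Rf) = 0.42% + 1.1702 × (5.86% − 0.42%) = 6.7859%
α = Rp − E[R] = 24.15% − 6.7859% = 17.3641

17.36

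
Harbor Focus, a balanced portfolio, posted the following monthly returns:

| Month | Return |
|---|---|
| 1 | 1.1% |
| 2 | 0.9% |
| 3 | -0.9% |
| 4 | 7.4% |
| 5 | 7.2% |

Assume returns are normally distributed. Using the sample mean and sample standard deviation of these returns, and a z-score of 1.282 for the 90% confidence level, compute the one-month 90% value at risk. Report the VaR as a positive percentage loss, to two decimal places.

1.83

Mean return μ = 15.70 / 5 = 3.1400%
Σ(r − μ)² = 60.1320; sample σ = √(60.1320/4) = 3.8772%
VaR = −(μ − z·σ) = −(3.1400 − 1.282 × 3.8772) = −(-1.8306) = 1.8306%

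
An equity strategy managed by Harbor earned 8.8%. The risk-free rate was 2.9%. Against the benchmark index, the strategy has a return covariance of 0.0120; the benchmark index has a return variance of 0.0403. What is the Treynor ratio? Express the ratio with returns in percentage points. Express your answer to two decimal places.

19.81

β = Cov / Var = 0.0120 / 0.0403 = 0.2978
Treynor = (Rp − Rf) / β = (8.8% − 2.9%) / 0.2978 = 5.90 / 0.2978 = 19.8120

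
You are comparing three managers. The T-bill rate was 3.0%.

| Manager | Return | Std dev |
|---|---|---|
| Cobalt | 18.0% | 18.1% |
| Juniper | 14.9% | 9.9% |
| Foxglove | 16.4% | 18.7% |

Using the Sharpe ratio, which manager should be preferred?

Cobalt: Sharpe ratio = (18.0% − 3.0%) / 18.1% = 0.829
Juniper: Sharpe ratio = (14.9% − 3.0%) / 9.9% = 1.202
Foxglove: Sharpe ratio = (16.4% − 3.0%) / 18.7% = 0.717
Highest: Juniper (1.202).

Juniper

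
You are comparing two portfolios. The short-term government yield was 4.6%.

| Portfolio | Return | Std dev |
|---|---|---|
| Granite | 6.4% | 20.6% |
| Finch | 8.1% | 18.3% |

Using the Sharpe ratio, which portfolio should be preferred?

Granite: Sharpe ratio = (6.4% − 4.6%) / 20.6% = 0.087
Finch: Sharpe ratio = (8.1% − 4.6%) / 18.3% = 0.191
Highest: Finch (0.191).

Finch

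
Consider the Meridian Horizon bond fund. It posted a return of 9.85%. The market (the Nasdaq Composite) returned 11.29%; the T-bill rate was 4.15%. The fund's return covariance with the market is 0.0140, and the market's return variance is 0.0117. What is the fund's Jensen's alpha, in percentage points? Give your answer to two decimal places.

β = Cov / Var = 0.0140 / 0.0117 = 1.1966
E[R] = Rf + β(Rm − Rf) = 4.15% + 1.1966 × (11.29% − 4.15%) = 12.6937%
α = Rp − E[R] = 9.85% − 12.6937% = -2.8437

-2.84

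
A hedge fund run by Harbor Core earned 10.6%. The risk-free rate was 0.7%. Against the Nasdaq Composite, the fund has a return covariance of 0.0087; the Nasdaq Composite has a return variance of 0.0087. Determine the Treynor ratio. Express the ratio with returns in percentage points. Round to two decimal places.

9.90

β = Cov / Var = 0.0087 / 0.0087 = 1.0000
Treynor = (Rp − Rf) / β = (10.6% − 0.7%) / 1.0000 = 9.90 / 1.0000 = 9.9000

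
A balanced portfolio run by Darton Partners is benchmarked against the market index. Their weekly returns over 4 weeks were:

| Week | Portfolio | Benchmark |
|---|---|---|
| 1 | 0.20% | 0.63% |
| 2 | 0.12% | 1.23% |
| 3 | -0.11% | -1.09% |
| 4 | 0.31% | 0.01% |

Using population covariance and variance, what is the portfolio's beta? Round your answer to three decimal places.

0.100

r̄p = 0.1300%,  r̄m = 0.1950%
Cov = Σ(rp − r̄p)(rm − r̄m) / 4 = 0.0738
Var(rm) = Σ(rm − r̄m)² / 4 = 0.7365
β = Cov / Var = 0.0738 / 0.7365 = 0.1002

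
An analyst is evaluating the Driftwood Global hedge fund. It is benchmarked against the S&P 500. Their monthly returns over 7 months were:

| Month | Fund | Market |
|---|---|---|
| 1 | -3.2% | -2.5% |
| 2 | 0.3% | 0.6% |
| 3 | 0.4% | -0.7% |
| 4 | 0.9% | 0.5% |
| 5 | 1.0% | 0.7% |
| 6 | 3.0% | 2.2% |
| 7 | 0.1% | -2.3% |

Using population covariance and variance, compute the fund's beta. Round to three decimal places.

0.904

r̄p = 0.3571%,  r̄m = -0.2143%
Cov = Σ(rp − r̄p)(rm − r̄m) / 7 = 2.2794
Var(rm) = Σ(rm − r̄m)² / 7 = 2.5212
β = Cov / Var = 2.2794 / 2.5212 = 0.9041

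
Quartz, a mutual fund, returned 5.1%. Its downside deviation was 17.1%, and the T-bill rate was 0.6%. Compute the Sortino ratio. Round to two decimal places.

0.26

Sortino = (Rp − Rf) / σd = (5.1% − 0.6%) / 17.1% = 4.50% / 17.1% = 0.2632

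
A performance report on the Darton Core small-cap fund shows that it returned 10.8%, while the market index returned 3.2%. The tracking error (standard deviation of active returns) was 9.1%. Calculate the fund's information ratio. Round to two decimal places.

0.84

IR = (Rp − Rb) / TE = (10.8% − 3.2%) / 9.1% = 7.60% / 9.1% = 0.8352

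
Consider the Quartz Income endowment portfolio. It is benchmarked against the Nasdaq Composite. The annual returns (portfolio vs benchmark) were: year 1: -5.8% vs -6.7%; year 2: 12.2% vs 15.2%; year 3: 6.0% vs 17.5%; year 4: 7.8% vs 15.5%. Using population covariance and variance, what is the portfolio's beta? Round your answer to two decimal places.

0.61

r̄p = 5.0500%,  r̄m = 10.3750%
Cov = Σ(rp − r̄p)(rm − r̄m) / 4 = 60.1563
Var(rm) = Σ(rm − r̄m)² / 4 = 97.9669
β = Cov / Var = 60.1563 / 97.9669 = 0.6140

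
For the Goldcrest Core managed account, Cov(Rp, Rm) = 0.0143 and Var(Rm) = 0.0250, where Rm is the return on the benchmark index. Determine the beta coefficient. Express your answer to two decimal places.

0.57

β = Cov(Rp, Rm) / Var(Rm) = 0.0143 / 0.0250 = 0.5720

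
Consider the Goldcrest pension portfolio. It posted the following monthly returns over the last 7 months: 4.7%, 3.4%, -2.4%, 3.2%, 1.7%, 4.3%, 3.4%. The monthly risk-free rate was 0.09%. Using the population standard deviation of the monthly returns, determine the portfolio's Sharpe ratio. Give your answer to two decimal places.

1.13

μ = (4.7 + 3.4 − 2.4 + 3.2 + 1.7 + 4.3 + 3.4) / 7 = 2.6143%
Population σ = √[Σ(r − μ)² / 7] = √[34.7486 / 7] = √4.9641 = 2.2280%
Sharpe = (μ − rf) / σ = (2.6143 − 0.09) / 2.2280 = 2.5243 / 2.2280 = 1.1330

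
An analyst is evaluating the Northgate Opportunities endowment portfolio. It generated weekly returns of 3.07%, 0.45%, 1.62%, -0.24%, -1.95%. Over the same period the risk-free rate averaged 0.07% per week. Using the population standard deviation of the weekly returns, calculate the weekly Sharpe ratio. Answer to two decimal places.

0.31

r̄ = (3.07 + 0.45 + 1.62 − 0.24 − 1.95) / 5 = 0.5900%
Σ(r − r̄)² = (3.07 − 0.5900)² + (0.45 − 0.5900)² + … = 14.3714
σ = √[14.3714 / 5] = 1.6954%
Sharpe = (r̄ − rf) / σ = (0.5900 − 0.07) / 1.6954 = 0.5200 / 1.6954 = 0.3067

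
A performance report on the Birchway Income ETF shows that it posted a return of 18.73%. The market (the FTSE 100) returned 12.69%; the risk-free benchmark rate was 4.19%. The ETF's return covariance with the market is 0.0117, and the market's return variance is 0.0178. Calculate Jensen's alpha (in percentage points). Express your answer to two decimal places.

8.95

β = Cov / Var = 0.0117 / 0.0178 = 0.6573
E[R] = Rf + β(Rm − Rf) = 4.19% + 0.6573 × (12.69% − 4.19%) = 9.7771%
α = Rp − E[R] = 18.73% − 9.7771% = 8.9529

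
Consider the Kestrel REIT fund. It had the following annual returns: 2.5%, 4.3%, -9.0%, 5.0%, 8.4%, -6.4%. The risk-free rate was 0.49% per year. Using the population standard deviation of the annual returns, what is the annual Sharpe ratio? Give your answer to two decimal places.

r̄ = (2.5 + 4.3 − 9 + 5 + 8.4 − 6.4) / 6 = 0.8000%
Population σ = √[Σ(r − r̄)² / 6] = √[238.4200 / 6] = √39.7367 = 6.3037%
Sharpe = (r̄ − rf) / σ = (0.8000 − 0.49) / 6.3037 = 0.3100 / 6.3037 = 0.0492

0.05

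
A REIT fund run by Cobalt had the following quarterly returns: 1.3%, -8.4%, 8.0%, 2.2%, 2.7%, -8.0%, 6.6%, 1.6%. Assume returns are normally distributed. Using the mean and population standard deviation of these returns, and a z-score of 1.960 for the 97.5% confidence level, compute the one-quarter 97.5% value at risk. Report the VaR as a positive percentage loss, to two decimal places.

μ = (1.3 − 8.4 + 8 + 2.2 + 2.7 − 8 + 6.6 + 1.6) / 8 = 0.7500%
Population std dev = √[254.0000 / 8] = 5.6347%
VaR = −(μ − z·σ) = −(0.7500 − 1.960 × 5.6347) = −(-10.2940) = 10.2940%

10.29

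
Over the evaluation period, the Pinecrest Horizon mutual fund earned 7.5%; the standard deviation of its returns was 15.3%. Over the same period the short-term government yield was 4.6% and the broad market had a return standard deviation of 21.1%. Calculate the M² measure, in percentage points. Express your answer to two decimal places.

Sharpe = (Rp − Rf) / σp = (7.5% − 4.6%) / 15.3% = 0.1895
M² = Rf + Sharpe × σm = 4.6% + 0.1895 × 21.1% = 8.5985%

8.60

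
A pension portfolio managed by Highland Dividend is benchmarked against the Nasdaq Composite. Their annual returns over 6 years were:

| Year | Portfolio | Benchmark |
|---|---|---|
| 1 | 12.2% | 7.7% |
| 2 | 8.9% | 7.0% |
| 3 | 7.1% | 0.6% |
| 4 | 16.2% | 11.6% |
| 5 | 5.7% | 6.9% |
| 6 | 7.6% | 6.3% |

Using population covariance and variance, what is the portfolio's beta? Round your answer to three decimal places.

r̄p = 9.6167%,  r̄m = 6.6833%
Cov = Σ(rp − r̄p)(rm − r̄m) / 6 = 8.3336
Var(rm) = Σ(rm − r̄m)² / 6 = 10.4181
β = Cov / Var = 8.3336 / 10.4181 = 0.7999

0.800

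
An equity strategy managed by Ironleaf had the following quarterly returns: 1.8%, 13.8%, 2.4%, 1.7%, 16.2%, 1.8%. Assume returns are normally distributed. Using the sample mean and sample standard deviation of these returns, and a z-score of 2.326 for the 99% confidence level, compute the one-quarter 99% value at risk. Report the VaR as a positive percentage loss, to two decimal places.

9.53

r̄ = (1.8 + 13.8 + 2.4 + 1.7 + 16.2 + 1.8) / 6 = 6.2833%
Sample σ = √[Σ(r − r̄)² / 5] = √[231.1283 / 5] = √46.2257 = 6.7989%
VaR = −(r̄ − z·σ) = −(6.2833 − 2.326 × 6.7989) = −(-9.5309) = 9.5309%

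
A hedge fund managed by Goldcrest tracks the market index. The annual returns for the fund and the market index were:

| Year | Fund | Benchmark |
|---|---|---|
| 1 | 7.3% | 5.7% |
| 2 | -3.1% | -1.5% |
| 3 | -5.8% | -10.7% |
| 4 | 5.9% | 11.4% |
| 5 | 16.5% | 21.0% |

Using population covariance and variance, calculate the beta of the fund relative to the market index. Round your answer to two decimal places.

0.71

r̄p = 4.1600%,  r̄m = 5.1800%
Cov = Σ(rp − r̄p)(rm − r̄m) / 5 = 82.8672
Var(rm) = Σ(rm − r̄m)² / 5 = 117.2056
β = Cov / Var = 82.8672 / 117.2056 = 0.7070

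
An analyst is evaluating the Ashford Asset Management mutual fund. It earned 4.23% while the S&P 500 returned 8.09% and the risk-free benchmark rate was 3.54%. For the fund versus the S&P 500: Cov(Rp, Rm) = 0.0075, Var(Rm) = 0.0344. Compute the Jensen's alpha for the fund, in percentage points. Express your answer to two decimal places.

β = Cov / Var = 0.0075 / 0.0344 = 0.2180
E[R] = Rf + β(Rm − Rf) = 3.54% + 0.2180 × (8.09% − 3.54%) = 4.5319%
α = Rp − E[R] = 4.23% − 4.5319% = -0.3019

-0.30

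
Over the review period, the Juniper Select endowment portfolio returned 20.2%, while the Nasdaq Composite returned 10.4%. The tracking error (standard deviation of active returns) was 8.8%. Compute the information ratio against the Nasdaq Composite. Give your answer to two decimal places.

1.11

IR = (Rp − Rb) / TE = (20.2% − 10.4%) / 8.8% = 9.80% / 8.8% = 1.1136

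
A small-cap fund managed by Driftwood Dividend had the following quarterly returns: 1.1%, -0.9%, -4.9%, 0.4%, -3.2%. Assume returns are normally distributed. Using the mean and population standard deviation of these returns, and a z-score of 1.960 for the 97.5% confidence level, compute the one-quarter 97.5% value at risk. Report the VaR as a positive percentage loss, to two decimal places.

r̄ = (1.1 − 0.9 − 4.9 + 0.4 − 3.2) / 5 = -1.5000%
Population std dev = √[25.1800 / 5] = 2.2441%
VaR = −(r̄ − z·σ) = −(-1.5000 − 1.960 × 2.2441) = −(-5.8984) = 5.8984%

5.90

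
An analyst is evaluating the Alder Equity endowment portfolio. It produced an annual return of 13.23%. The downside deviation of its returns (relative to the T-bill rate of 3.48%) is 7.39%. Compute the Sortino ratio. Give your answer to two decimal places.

Sortino = (Rp − Rf) / σd = (13.23% − 3.48%) / 7.39% = 9.75% / 7.39% = 1.3194

1.32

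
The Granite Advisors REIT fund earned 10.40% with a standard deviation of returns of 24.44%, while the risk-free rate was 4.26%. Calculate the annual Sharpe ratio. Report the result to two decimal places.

0.25

Sharpe = (Rp − Rf) / σp = (10.40% − 4.26%) / 24.44% = 6.14% / 24.44% = 0.2512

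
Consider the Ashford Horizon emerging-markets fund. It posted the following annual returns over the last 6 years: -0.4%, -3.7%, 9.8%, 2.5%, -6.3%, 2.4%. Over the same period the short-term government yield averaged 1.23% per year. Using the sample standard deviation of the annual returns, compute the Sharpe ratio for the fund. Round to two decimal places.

r̄ = (-0.4 − 3.7 + 9.8 + 2.5 − 6.3 + 2.4) / 6 = 0.7167%
Sample σ = √[Σ(r − r̄)² / 5] = √[158.5083 / 5] = √31.7017 = 5.6304%
Sharpe = (r̄ − rf) / σ = (0.7167 − 1.23) / 5.6304 = -0.5133 / 5.6304 = -0.0912

-0.09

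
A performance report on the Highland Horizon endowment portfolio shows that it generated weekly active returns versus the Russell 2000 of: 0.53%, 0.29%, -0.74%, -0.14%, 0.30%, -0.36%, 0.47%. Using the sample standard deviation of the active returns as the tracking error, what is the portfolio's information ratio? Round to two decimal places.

μ = (0.53 + 0.29 − 0.74 − 0.14 + 0.3 − 0.36 + 0.47) / 7 = 0.350 / 7 = 0.0500%
Sample σ = √[Σ(r − μ)² / 6] = √[1.3552 / 6] = √0.2259 = 0.4753%
IR = μ / tracking error = 0.0500 / 0.4753 = 0.1052

0.11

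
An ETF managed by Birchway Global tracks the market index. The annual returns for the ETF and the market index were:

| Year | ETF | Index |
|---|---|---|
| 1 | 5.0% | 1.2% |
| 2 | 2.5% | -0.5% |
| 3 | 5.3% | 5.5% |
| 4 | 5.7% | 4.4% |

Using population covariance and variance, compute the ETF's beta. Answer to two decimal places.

r̄p = 4.6250%,  r̄m = 2.6500%
Cov = Σ(rp − r̄p)(rm − r̄m) / 4 = 2.4888
Var(rm) = Σ(rm − r̄m)² / 4 = 5.8025
β = Cov / Var = 2.4888 / 5.8025 = 0.4289

0.43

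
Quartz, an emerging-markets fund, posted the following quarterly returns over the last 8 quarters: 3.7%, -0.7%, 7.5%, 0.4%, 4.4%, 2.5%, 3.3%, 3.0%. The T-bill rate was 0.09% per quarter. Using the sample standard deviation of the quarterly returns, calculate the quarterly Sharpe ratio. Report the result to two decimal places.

r̄ = (3.7 − 0.7 + 7.5 + 0.4 + 4.4 + 2.5 + 3.3 + 3) / 8 = 3.0125%
Sample σ = √[Σ(r − r̄)² / 7] = √[43.4888 / 7] = √6.2127 = 2.4925%
Sharpe = (r̄ − rf) / σ = (3.0125 − 0.09) / 2.4925 = 2.9225 / 2.4925 = 1.1725

1.17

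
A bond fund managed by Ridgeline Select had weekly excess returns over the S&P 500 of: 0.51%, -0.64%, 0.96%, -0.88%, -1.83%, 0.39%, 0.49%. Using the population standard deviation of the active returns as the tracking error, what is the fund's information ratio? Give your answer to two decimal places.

r̄ = (0.51 − 0.64 + 0.96 − 0.88 − 1.83 + 0.39 + 0.49) / 7 = -0.1429%
Population std dev = √[5.9639 / 7] = 0.9230%
IR = r̄ / tracking error = -0.1429 / 0.9230 = -0.1548

-0.15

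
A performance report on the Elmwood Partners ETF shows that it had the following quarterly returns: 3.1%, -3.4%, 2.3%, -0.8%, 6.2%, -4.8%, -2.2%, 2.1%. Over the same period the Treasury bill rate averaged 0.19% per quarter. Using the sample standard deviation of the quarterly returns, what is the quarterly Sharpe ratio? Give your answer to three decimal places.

r̄ = (3.1 − 3.4 + 2.3 − 0.8 + 6.2 − 4.8 − 2.2 + 2.1) / 8 = 2.50 / 8 = 0.3125%
Sample σ = √[Σ(r − r̄)² / 7] = √[97.0488 / 7] = √13.8641 = 3.7235%
Sharpe = (r̄ − rf) / σ = (0.3125 − 0.19) / 3.7235 = 0.1225 / 3.7235 = 0.0329

0.033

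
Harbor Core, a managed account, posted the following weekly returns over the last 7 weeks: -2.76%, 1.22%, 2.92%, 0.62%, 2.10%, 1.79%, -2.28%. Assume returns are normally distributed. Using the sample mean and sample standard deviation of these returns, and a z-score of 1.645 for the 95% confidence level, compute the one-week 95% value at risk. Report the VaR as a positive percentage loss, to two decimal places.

3.10

r̄ = (-2.76 + 1.22 + 2.92 + 0.62 + 2.1 + 1.79 − 2.28) / 7 = 0.5157%
Sample std dev = √[28.9676 / 6] = 2.1973%
VaR = −(r̄ − z·σ) = −(0.5157 − 1.645 × 2.1973) = −(-3.0989) = 3.0989%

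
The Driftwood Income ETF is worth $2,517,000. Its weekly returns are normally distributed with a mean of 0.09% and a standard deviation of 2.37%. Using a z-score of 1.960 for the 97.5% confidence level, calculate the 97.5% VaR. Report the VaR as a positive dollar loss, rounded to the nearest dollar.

Return at the 97.5% tail: μ − z·σ = 0.09% − 1.960 × 2.37% = 0.09 − 4.6452 = -4.5552%
VaR = −(-4.5552%) × $2,517,000 = 4.5552% × $2,517,000 = $114,654

$114,654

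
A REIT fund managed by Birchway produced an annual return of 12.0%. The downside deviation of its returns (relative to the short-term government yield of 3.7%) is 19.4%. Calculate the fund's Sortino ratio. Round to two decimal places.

Sortino = (Rp − Rf) / σd = (12.0% − 3.7%) / 19.4% = 8.30% / 19.4% = 0.4278

0.43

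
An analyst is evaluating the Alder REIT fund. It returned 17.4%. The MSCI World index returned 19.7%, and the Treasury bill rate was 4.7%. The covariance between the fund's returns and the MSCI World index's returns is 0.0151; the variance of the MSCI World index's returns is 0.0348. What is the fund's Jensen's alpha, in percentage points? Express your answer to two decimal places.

6.19

β = Cov / Var = 0.0151 / 0.0348 = 0.4339
E[R] = Rf + β(Rm − Rf) = 4.7% + 0.4339 × (19.7% − 4.7%) = 11.2085%
α = Rp − E[R] = 17.4% − 11.2085% = 6.1915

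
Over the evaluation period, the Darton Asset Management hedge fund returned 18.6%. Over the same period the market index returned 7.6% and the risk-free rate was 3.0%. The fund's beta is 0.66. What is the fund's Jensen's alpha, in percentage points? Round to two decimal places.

12.56

CAPM expected return = Rf + β(Rm − Rf) = 3.0% + 0.66 × (7.6% − 3.0%) = 3 + 0.66 × 4.60 = 6.0360%
Jensen's α = Rp − E[R] = 18.6% − 6.0360% = 12.5640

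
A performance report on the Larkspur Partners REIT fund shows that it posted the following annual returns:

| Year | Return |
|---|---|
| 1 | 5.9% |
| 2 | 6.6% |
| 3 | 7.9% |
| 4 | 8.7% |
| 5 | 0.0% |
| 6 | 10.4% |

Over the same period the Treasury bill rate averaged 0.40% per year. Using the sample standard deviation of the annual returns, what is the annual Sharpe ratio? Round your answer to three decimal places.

Mean return r̄ = 39.50 / 6 = 6.5833%
Σ(r − r̄)² = 64.5883; sample σ = √(64.5883/5) = 3.5941%
Sharpe = (r̄ − rf) / σ = (6.5833 − 0.4) / 3.5941 = 6.1833 / 3.5941 = 1.7204

1.720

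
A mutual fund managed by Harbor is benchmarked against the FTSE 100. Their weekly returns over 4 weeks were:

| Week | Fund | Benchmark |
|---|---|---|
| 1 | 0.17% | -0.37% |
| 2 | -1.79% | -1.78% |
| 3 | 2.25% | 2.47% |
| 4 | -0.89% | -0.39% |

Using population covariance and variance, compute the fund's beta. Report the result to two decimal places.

0.94

r̄p = -0.0650%,  r̄m = -0.0175%
Cov = Σ(rp − r̄p)(rm − r̄m) / 4 = 2.2558
Var(rm) = Σ(rm − r̄m)² / 4 = 2.3893
β = Cov / Var = 2.2558 / 2.3893 = 0.9441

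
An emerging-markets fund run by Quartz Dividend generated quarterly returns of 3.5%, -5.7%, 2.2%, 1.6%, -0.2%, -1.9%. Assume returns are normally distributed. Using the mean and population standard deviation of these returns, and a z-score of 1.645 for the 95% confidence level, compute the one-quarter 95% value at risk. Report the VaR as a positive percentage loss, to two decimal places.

r̄ = (3.5 − 5.7 + 2.2 + 1.6 − 0.2 − 1.9) / 6 = -0.0833%
Population σ = √[Σ(r − r̄)² / 6] = √[55.7483 / 6] = √9.2914 = 3.0482%
VaR = −(r̄ − z·σ) = −(-0.0833 − 1.645 × 3.0482) = −(-5.0976) = 5.0976%

5.10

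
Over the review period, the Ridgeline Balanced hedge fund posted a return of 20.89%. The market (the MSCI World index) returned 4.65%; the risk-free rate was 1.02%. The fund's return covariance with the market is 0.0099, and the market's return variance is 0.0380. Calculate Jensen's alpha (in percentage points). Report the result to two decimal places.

18.92

β = Cov / Var = 0.0099 / 0.0380 = 0.2605
E[R] = Rf + β(Rm − Rf) = 1.02% + 0.2605 × (4.65% − 1.02%) = 1.9656%
α = Rp − E[R] = 20.89% − 1.9656% = 18.9244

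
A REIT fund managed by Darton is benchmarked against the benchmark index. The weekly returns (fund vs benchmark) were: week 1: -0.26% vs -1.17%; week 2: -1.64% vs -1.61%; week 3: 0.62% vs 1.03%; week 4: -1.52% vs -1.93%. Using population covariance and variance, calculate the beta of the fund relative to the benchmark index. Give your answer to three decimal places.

r̄p = -0.7000%,  r̄m = -0.9200%
Cov = Σ(rp − r̄p)(rm − r̄m) / 4 = 0.9852
Var(rm) = Σ(rm − r̄m)² / 4 = 1.3403
β = Cov / Var = 0.9852 / 1.3403 = 0.7351

0.735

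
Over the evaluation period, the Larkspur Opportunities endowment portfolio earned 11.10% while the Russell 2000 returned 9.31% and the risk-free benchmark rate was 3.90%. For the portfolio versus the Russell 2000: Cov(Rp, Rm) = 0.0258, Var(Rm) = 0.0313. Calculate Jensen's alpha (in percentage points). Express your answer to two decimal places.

2.74

β = Cov / Var = 0.0258 / 0.0313 = 0.8243
E[R] = Rf + β(Rm − Rf) = 3.90% + 0.8243 × (9.31% − 3.90%) = 8.3595%
α = Rp − E[R] = 11.10% − 8.3595% = 2.7405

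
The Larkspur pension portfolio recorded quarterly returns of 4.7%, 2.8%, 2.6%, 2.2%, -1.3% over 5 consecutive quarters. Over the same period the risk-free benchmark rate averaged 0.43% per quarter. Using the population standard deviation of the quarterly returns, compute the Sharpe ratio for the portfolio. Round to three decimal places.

0.908

Mean return μ = 11.00 / 5 = 2.2000%
Population σ = √[Σ(r − μ)² / 5] = √[19.0200 / 5] = √3.8040 = 1.9504%
Sharpe = (μ − rf) / σ = (2.2000 − 0.43) / 1.9504 = 1.7700 / 1.9504 = 0.9075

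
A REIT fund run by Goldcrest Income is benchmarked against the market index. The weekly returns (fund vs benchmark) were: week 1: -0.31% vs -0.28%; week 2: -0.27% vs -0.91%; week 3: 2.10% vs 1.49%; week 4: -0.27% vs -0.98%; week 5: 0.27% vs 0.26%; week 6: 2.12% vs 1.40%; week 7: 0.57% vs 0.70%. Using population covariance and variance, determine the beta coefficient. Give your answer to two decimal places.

0.99

r̄p = 0.6014%,  r̄m = 0.2400%
Cov = Σ(rp − r̄p)(rm − r̄m) / 7 = 0.8790
Var(rm) = Σ(rm − r̄m)² / 7 = 0.8859
β = Cov / Var = 0.8790 / 0.8859 = 0.9922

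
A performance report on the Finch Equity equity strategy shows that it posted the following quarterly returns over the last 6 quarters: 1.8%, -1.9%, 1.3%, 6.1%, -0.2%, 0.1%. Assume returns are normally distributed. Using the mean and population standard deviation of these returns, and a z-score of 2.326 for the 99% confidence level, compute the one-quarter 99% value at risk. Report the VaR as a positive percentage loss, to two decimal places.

r̄ = (1.8 − 1.9 + 1.3 + 6.1 − 0.2 + 0.1) / 6 = 1.2000%
Population std dev = √[37.1600 / 6] = 2.4886%
VaR = −(r̄ − z·σ) = −(1.2000 − 2.326 × 2.4886) = −(-4.5885) = 4.5885%

4.59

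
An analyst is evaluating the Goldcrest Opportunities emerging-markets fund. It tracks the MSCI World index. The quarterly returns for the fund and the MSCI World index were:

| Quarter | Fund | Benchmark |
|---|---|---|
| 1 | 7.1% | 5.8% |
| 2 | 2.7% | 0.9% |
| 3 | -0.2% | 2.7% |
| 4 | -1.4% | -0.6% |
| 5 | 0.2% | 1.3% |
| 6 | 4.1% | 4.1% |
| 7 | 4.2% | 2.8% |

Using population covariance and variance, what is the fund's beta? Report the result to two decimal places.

1.19

r̄p = 2.3857%,  r̄m = 2.4286%
Cov = Σ(rp − r̄p)(rm − r̄m) / 7 = 4.5976
Var(rm) = Σ(rm − r̄m)² / 7 = 3.8792
β = Cov / Var = 4.5976 / 3.8792 = 1.1852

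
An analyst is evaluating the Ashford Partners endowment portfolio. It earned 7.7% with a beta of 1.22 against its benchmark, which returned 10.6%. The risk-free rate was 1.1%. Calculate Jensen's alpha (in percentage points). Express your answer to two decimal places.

-4.99

CAPM expected return = Rf + β(Rm − Rf) = 1.1% + 1.22 × (10.6% − 1.1%) = 1.1 + 1.22 × 9.50 = 12.6900%
Jensen's α = Rp − E[R] = 7.7% − 12.6900% = -4.9900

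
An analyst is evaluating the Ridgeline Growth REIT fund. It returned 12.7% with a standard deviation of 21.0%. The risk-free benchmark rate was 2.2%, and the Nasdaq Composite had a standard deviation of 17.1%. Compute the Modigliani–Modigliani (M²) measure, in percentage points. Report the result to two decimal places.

Sharpe = (Rp − Rf) / σp = (12.7% − 2.2%) / 21.0% = 0.5000
M² = Rf + Sharpe × σm = 2.2% + 0.5000 × 17.1% = 10.7500%

10.75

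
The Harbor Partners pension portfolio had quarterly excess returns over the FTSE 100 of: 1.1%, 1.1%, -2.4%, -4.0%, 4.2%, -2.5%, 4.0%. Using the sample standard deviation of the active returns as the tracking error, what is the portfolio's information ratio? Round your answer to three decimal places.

r̄ = (1.1 + 1.1 − 2.4 − 4 + 4.2 − 2.5 + 4) / 7 = 0.2143%
Sample σ = √[Σ(r − r̄)² / 6] = √[63.7486 / 6] = √10.6248 = 3.2596%
IR = r̄ / tracking error = 0.2143 / 3.2596 = 0.0657

0.066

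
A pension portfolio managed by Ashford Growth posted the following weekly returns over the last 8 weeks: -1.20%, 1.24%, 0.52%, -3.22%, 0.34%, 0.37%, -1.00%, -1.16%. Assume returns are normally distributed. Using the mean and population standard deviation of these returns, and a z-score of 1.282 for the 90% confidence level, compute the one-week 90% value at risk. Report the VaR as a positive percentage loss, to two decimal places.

Mean return r̄ = -4.110 / 8 = -0.5138%
Population std dev = √[14.1030 / 8] = 1.3277%
VaR = −(r̄ − z·σ) = −(-0.5138 − 1.282 × 1.3277) = −(-2.2159) = 2.2159%

2.22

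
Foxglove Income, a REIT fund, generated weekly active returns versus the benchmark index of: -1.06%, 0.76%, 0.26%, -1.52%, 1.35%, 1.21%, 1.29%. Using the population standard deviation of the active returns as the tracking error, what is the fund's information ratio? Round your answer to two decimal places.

r̄ = (-1.06 + 0.76 + 0.26 − 1.52 + 1.35 + 1.21 + 1.29) / 7 = 2.290 / 7 = 0.3271%
Population σ = √[Σ(r − r̄)² / 7] = √[8.2807 / 7] = √1.1830 = 1.0877%
IR = r̄ / tracking error = 0.3271 / 1.0877 = 0.3007

0.30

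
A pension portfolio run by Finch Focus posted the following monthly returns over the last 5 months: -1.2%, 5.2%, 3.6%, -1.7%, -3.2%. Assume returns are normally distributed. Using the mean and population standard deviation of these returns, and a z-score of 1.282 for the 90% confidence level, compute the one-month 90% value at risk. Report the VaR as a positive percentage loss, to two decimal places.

r̄ = (-1.2 + 5.2 + 3.6 − 1.7 − 3.2) / 5 = 2.70 / 5 = 0.5400%
Σ(r − r̄)² = (-1.2 − 0.5400)² + (5.2 − 0.5400)² + (3.6 − 0.5400)² + … = 53.1120
σ = √[53.1120 / 5] = 3.2592%
VaR = −(r̄ − z·σ) = −(0.5400 − 1.282 × 3.2592) = −(-3.6383) = 3.6383%

3.64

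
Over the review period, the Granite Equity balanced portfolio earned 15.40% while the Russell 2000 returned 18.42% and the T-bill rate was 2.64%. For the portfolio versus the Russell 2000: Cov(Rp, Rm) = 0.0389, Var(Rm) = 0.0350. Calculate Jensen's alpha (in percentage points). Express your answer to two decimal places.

β = Cov / Var = 0.0389 / 0.0350 = 1.1114
E[R] = Rf + β(Rm − Rf) = 2.64% + 1.1114 × (18.42% − 2.64%) = 20.1779%
α = Rp − E[R] = 15.40% − 20.1779% = -4.7779

-4.78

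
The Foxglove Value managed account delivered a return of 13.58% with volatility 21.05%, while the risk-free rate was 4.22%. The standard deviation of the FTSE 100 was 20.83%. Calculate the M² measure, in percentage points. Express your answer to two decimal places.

Sharpe = (Rp − Rf) / σp = (13.58% − 4.22%) / 21.05% = 0.4447
M² = Rf + Sharpe × σm = 4.22% + 0.4447 × 20.83% = 13.4831%

13.48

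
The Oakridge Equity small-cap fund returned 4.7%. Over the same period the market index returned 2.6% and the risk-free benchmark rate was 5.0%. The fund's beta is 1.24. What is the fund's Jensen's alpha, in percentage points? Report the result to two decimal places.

CAPM expected return = Rf + β(Rm − Rf) = 5.0% + 1.24 × (2.6% − 5.0%) = 5 + 1.24 × -2.40 = 2.0240%
Jensen's α = Rp − E[R] = 4.7% − 2.0240% = 2.6760

2.68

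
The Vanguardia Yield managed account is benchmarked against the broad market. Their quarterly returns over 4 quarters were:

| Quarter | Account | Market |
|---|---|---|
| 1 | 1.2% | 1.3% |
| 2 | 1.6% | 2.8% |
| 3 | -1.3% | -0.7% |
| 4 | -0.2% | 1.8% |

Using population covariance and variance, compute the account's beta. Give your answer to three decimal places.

0.754

r̄p = 0.3250%,  r̄m = 1.3000%
Cov = Σ(rp − r̄p)(rm − r̄m) / 4 = 1.2250
Var(rm) = Σ(rm − r̄m)² / 4 = 1.6250
β = Cov / Var = 1.2250 / 1.6250 = 0.7538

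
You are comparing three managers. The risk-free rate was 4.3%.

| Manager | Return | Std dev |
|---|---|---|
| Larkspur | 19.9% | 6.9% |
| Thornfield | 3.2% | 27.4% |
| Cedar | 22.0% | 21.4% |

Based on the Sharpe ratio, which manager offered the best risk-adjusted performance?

Larkspur: Sharpe ratio = (19.9% − 4.3%) / 6.9% = 2.261
Thornfield: Sharpe ratio = (3.2% − 4.3%) / 27.4% = -0.040
Cedar: Sharpe ratio = (22.0% − 4.3%) / 21.4% = 0.827
Highest: Larkspur (2.261).

Larkspur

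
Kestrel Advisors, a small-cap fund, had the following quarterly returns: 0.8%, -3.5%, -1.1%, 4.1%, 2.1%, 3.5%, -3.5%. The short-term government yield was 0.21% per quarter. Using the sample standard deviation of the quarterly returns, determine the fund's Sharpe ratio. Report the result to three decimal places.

0.042

μ = (0.8 − 3.5 − 1.1 + 4.1 + 2.1 + 3.5 − 3.5) / 7 = 2.40 / 7 = 0.3429%
Sample σ = √[Σ(r − μ)² / 6] = √[58.9971 / 6] = √9.8329 = 3.1357%
Sharpe = (μ − rf) / σ = (0.3429 − 0.21) / 3.1357 = 0.1329 / 3.1357 = 0.0424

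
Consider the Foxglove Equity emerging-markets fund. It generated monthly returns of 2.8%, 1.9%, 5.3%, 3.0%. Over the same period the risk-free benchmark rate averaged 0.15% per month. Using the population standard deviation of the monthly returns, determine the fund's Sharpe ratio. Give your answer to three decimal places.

Mean return r̄ = 13.00 / 4 = 3.2500%
Σ(r − r̄)² = (2.8 − 3.2500)² + (1.9 − 3.2500)² + (5.3 − 3.2500)² + … = 6.2900
population σ = √(6.2900 / 4) = √1.5725 = 1.2540%
Sharpe = (r̄ − rf) / σ = (3.2500 − 0.15) / 1.2540 = 3.1000 / 1.2540 = 2.4721

2.472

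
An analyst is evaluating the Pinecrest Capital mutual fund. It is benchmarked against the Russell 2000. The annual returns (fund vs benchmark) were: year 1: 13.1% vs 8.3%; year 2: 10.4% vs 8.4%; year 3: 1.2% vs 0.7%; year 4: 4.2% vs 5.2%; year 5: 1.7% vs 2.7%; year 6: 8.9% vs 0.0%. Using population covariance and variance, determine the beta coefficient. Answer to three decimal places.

r̄p = 6.5833%,  r̄m = 4.2167%
Cov = Σ(rp − r̄p)(rm − r̄m) / 6 = 9.4669
Var(rm) = Σ(rm − r̄m)² / 6 = 11.2647
β = Cov / Var = 9.4669 / 11.2647 = 0.8404

0.840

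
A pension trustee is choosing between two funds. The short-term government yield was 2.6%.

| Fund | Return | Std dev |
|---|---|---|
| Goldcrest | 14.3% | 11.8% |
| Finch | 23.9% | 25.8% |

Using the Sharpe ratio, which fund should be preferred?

Goldcrest

Goldcrest: Sharpe ratio = (14.3% − 2.6%) / 11.8% = 0.992
Finch: Sharpe ratio = (23.9% − 2.6%) / 25.8% = 0.826
Highest: Goldcrest (0.992).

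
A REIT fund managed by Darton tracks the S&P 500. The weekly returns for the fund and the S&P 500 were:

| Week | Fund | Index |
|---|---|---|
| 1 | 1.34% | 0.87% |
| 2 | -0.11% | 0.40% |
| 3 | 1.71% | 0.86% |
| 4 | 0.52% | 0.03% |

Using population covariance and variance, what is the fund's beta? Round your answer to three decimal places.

1.506

r̄p = 0.8650%,  r̄m = 0.5400%
Cov = Σ(rp − r̄p)(rm − r̄m) / 4 = 0.1849
Var(rm) = Σ(rm − r̄m)² / 4 = 0.1228
β = Cov / Var = 0.1849 / 0.1228 = 1.5057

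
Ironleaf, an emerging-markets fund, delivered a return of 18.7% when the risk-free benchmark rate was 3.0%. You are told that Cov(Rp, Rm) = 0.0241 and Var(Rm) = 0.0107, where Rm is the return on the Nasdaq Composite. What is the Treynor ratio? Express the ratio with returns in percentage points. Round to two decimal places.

6.97

β = Cov / Var = 0.0241 / 0.0107 = 2.2523
Treynor = (Rp − Rf) / β = (18.7% − 3.0%) / 2.2523 = 15.70 / 2.2523 = 6.9707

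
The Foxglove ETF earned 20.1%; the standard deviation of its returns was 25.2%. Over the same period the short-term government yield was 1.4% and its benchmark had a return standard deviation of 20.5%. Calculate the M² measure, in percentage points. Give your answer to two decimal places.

Sharpe = (Rp − Rf) / σp = (20.1% − 1.4%) / 25.2% = 0.7421
M² = Rf + Sharpe × σm = 1.4% + 0.7421 × 20.5% = 16.6131%

16.61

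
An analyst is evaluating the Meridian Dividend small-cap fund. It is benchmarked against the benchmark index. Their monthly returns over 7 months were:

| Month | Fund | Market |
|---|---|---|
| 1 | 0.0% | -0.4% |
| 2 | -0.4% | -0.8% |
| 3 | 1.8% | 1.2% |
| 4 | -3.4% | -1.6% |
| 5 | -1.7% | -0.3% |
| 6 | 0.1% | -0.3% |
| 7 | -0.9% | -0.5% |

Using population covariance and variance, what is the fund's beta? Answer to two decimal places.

1.70

r̄p = -0.6429%,  r̄m = -0.3857%
Cov = Σ(rp − r̄p)(rm − r̄m) / 7 = 1.0163
Var(rm) = Σ(rm − r̄m)² / 7 = 0.5984
β = Cov / Var = 1.0163 / 0.5984 = 1.6984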